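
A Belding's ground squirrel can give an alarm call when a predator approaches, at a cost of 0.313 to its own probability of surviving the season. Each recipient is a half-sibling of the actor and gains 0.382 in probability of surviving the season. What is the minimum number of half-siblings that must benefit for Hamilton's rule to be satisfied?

4

r to a half-sibling = 0.25 (half-sibs share one parent — one path of length 2: r = (1/2)^2 = 1/4).
Hamilton's rule: n·r·B > C  ⇒  n > C/(r·B) = 0.313/(0.25·0.382) = 3.277.
The smallest integer exceeding 3.277 is 4.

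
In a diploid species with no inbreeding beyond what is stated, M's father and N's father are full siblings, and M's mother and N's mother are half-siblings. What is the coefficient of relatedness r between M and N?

With two independent routes of shared ancestry, r is the sum of the two contributions.
M and N are related in two ways: first cousins through their fathers (r = 1/8) and half first cousins through their mothers (r = 1/16).
r = 1/8 + 1/16 = 3/16 = 0.1875.

0.1875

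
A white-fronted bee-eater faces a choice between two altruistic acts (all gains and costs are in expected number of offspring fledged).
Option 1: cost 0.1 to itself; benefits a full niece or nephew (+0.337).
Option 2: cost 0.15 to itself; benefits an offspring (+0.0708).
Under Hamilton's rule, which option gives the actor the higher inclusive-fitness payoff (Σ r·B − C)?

Option 1: r to a full niece or nephew = 0.25.
Option 1: Σ r·B − C = (1·0.25·0.337) − 0.1 = -0.01575.
Option 2: r to an offspring = 0.5.
Option 2: Σ r·B − C = (1·0.5·0.0708) − 0.15 = -0.1146.
Option 1 has the higher net inclusive-fitness payoff.

Option 1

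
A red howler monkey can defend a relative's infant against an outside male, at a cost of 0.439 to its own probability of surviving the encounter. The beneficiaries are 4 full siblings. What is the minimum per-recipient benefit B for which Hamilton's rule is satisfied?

r to a full sibling = 0.5 (full sibs share both parents — two paths of length 2: r = 2·(1/2)^2 = 1/2).
Hamilton's rule with n recipients of equal r: n·r·B > C, so B > C/(n·r) = 0.439/(4·0.5) = 0.2195.

0.2195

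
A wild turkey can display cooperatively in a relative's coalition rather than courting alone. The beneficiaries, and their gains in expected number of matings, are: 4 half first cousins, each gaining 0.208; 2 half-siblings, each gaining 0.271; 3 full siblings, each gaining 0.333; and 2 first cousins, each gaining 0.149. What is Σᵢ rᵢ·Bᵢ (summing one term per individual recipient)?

0.72425

r to a half first cousin = 1/16 (half first cousins share one grandparent — one path of length 4: r = (1/2)^4 = 1/16).
r to a half-sibling = 1/4 (half-sibs share one parent — one path of length 2: r = (1/2)^2 = 1/4).
r to a full sibling = 0.5 (full sibs share both parents — two paths of length 2: r = 2·(1/2)^2 = 1/2).
r to a first cousin = 0.125 (first cousins share one grandparent pair — two paths of length 4: r = 2·(1/2)^4 = 1/8).
Summing one r·B term per recipient: 4·0.0625·0.208 + 2·0.25·0.271 + 3·0.5·0.333 + 2·0.125·0.149 = 0.72425.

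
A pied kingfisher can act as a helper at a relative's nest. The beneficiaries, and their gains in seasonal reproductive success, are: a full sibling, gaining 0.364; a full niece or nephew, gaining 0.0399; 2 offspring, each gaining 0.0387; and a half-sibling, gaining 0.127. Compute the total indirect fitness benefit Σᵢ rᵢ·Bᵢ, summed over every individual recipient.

r to a full sibling = 1/2 (full sibs share both parents — two paths of length 2: r = 2·(1/2)^2 = 1/2).
r to a full niece or nephew = 1/4 (full aunt/uncle↔niece/nephew: two paths of length 3 through the shared grandparent pair: r = 2·(1/2)^3 = 1/4).
r to an offspring = 1/2 (one parent–offspring link: r = (1/2)^1 = 1/2).
r to a half-sibling = 0.25 (half-sibs share one parent — one path of length 2: r = (1/2)^2 = 1/4).
Summing one r·B term per recipient: 1·0.5·0.364 + 1·0.25·0.0399 + 2·0.5·0.0387 + 1·0.25·0.127 = 0.262425.

0.262425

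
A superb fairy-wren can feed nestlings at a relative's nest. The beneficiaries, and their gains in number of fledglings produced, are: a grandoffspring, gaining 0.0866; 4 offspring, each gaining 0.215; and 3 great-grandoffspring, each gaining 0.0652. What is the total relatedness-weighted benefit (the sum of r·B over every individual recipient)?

0.4761

r to a grandoffspring = 1/4 (two parent–offspring links: r = (1/2)^2 = 1/4).
r to an offspring = 1/2 (one parent–offspring link: r = (1/2)^1 = 1/2).
r to a great-grandoffspring = 1/8 (three parent–offspring links: r = (1/2)^3 = 1/8).
Summing one r·B term per recipient: 1·0.25·0.0866 + 4·0.5·0.215 + 3·0.125·0.0652 = 0.4761.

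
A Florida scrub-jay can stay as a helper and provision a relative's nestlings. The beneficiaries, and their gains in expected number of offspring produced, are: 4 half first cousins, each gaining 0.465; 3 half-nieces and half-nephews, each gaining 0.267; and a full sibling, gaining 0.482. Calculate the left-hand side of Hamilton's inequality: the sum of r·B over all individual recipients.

r to a half first cousin = 1/16 (half first cousins share one grandparent — one path of length 4: r = (1/2)^4 = 1/16).
r to a half-niece or half-nephew = 0.125 (half-aunt/uncle↔niece/nephew: one path of length 3: r = (1/2)^3 = 1/8).
r to a full sibling = 1/2 (full sibs share both parents — two paths of length 2: r = 2·(1/2)^2 = 1/2).
Summing one r·B term per recipient: 4·0.0625·0.465 + 3·0.125·0.267 + 1·0.5·0.482 = 0.457375.

0.457375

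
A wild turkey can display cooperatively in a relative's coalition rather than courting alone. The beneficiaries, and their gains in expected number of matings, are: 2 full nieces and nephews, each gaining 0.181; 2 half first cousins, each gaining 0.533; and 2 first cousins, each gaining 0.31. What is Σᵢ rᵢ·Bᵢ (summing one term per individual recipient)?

r to a full niece or nephew = 1/4 (full aunt/uncle↔niece/nephew: two paths of length 3 through the shared grandparent pair: r = 2·(1/2)^3 = 1/4).
r to a half first cousin = 0.0625 (half first cousins share one grandparent — one path of length 4: r = (1/2)^4 = 1/16).
r to a first cousin = 0.125 (first cousins share one grandparent pair — two paths of length 4: r = 2·(1/2)^4 = 1/8).
Summing one r·B term per recipient: 2·0.25·0.181 + 2·0.0625·0.533 + 2·0.125·0.31 = 0.234625.

0.234625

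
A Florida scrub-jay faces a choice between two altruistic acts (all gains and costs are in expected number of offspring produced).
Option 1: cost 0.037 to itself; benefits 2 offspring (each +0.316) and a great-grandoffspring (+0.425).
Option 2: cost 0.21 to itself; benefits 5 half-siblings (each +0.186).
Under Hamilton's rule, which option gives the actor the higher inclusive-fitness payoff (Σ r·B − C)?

Option 1: r to an offspring = 0.5.
Option 1: r to a great-grandoffspring = 0.125.
Option 1: Σ r·B − C = (2·0.5·0.316 + 1·0.125·0.425) − 0.037 = 0.332125.
Option 2: r to a half-sibling = 0.25.
Option 2: Σ r·B − C = (5·0.25·0.186) − 0.21 = 0.0225.
Option 1 has the higher net inclusive-fitness payoff.

Option 1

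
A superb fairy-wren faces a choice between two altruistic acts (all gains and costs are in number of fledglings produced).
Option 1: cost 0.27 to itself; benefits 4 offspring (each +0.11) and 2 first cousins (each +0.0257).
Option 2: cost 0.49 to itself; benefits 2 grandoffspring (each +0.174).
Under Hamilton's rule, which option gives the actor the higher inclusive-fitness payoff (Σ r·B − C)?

Option 1: r to an offspring = 0.5.
Option 1: r to a first cousin = 0.125.
Option 1: Σ r·B − C = (4·0.5·0.11 + 2·0.125·0.0257) − 0.27 = -0.043575.
Option 2: r to a grandoffspring = 0.25.
Option 2: Σ r·B − C = (2·0.25·0.174) − 0.49 = -0.403.
Option 1 has the higher net inclusive-fitness payoff.

Option 1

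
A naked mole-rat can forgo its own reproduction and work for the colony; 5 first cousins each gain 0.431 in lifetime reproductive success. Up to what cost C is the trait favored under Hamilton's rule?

0.269375

r to a first cousin = 1/8 (first cousins share one grandparent pair — two paths of length 4: r = 2·(1/2)^4 = 1/8).
Hamilton's rule: n·r·B > C, so the trait is favored while C < n·r·B = 5·0.125·0.431 = 0.269375.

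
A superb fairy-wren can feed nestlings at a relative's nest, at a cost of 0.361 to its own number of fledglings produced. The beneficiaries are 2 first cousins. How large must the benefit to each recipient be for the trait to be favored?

1.444

r to a first cousin = 1/8 (first cousins share one grandparent pair — two paths of length 4: r = 2·(1/2)^4 = 1/8).
Hamilton's rule with n recipients of equal r: n·r·B > C, so B > C/(n·r) = 0.361/(2·0.125) = 1.444.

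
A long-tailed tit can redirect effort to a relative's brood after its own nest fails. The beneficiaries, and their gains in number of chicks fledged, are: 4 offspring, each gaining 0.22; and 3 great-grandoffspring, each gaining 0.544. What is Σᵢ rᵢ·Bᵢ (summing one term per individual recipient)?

0.644

r to an offspring = 1/2 (one parent–offspring link: r = (1/2)^1 = 1/2).
r to a great-grandoffspring = 0.125 (three parent–offspring links: r = (1/2)^3 = 1/8).
Summing one r·B term per recipient: 4·0.5·0.22 + 3·0.125·0.544 = 0.644.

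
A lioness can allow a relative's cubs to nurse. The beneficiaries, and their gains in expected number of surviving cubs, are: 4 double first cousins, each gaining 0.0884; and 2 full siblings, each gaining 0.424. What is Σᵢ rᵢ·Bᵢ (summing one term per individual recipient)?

0.5124

r to a double first cousin = 1/4 (double first cousins share both grandparent pairs — four paths of length 4: r = 4·(1/2)^4 = 1/4).
r to a full sibling = 1/2 (full sibs share both parents — two paths of length 2: r = 2·(1/2)^2 = 1/2).
Summing one r·B term per recipient: 4·0.25·0.0884 + 2·0.5·0.424 = 0.5124.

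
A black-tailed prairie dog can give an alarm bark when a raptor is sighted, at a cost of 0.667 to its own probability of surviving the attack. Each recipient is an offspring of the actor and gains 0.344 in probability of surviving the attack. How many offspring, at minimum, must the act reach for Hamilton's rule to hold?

4

r to an offspring = 1/2 (one parent–offspring link: r = (1/2)^1 = 1/2).
Hamilton's rule: n·r·B > C  ⇒  n > C/(r·B) = 0.667/(0.5·0.344) = 3.878.
The smallest integer exceeding 3.878 is 4.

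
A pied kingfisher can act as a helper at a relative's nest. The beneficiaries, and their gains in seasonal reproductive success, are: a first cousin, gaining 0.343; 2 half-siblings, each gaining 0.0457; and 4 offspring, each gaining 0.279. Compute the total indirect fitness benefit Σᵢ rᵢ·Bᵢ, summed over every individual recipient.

0.623725

r to a first cousin = 0.125 (first cousins share one grandparent pair — two paths of length 4: r = 2·(1/2)^4 = 1/8).
r to a half-sibling = 0.25 (half-sibs share one parent — one path of length 2: r = (1/2)^2 = 1/4).
r to an offspring = 1/2 (one parent–offspring link: r = (1/2)^1 = 1/2).
Summing one r·B term per recipient: 1·0.125·0.343 + 2·0.25·0.0457 + 4·0.5·0.279 = 0.623725.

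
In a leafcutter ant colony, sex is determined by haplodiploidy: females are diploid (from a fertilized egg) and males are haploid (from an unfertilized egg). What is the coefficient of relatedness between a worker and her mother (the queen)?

0.5

One meiotic link between diploid queen and diploid daughter: r = 1/2.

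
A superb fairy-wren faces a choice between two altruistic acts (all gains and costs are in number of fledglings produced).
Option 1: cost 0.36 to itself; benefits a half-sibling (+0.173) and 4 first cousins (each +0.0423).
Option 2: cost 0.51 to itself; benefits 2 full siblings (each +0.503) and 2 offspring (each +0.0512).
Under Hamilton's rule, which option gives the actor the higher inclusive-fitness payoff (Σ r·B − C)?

Option 2

Option 1: r to a half-sibling = 0.25.
Option 1: r to a first cousin = 0.125.
Option 1: Σ r·B − C = (1·0.25·0.173 + 4·0.125·0.0423) − 0.36 = -0.2956.
Option 2: r to a full sibling = 0.5.
Option 2: r to an offspring = 0.5.
Option 2: Σ r·B − C = (2·0.5·0.503 + 2·0.5·0.0512) − 0.51 = 0.0442.
Option 2 has the higher net inclusive-fitness payoff.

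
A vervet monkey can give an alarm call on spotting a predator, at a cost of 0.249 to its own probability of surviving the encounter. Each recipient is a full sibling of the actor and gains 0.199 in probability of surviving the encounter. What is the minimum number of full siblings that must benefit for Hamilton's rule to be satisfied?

r to a full sibling = 0.5 (full sibs share both parents — two paths of length 2: r = 2·(1/2)^2 = 1/2).
Hamilton's rule: n·r·B > C  ⇒  n > C/(r·B) = 0.249/(0.5·0.199) = 2.503.
The smallest integer exceeding 2.503 is 3.

3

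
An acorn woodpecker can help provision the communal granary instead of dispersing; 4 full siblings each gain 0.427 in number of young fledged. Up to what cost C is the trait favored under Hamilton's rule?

0.854

r to a full sibling = 0.5 (full sibs share both parents — two paths of length 2: r = 2·(1/2)^2 = 1/2).
Hamilton's rule: n·r·B > C, so the trait is favored while C < n·r·B = 4·0.5·0.427 = 0.854.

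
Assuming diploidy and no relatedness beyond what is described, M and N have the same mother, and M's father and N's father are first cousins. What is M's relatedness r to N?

With two independent routes of shared ancestry, r is the sum of the two contributions.
M and N are related in two ways: half-sibs through their shared mother (r = 1/4) and second cousins through their fathers (r = 1/32).
r = 1/4 + 1/32 = 0.28125.

0.28125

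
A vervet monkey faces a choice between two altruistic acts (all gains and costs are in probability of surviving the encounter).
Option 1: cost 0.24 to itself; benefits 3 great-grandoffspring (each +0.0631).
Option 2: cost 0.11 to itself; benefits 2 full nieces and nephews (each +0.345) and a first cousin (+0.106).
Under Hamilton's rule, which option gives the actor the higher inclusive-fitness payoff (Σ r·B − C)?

Option 2

Option 1: r to a great-grandoffspring = 0.125.
Option 1: Σ r·B − C = (3·0.125·0.0631) − 0.24 = -0.2163375.
Option 2: r to a full niece or nephew = 0.25.
Option 2: r to a first cousin = 0.125.
Option 2: Σ r·B − C = (2·0.25·0.345 + 1·0.125·0.106) − 0.11 = 0.07575.
Option 2 has the higher net inclusive-fitness payoff.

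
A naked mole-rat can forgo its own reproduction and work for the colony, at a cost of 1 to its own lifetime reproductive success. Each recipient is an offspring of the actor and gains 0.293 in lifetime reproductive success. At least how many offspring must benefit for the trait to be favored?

r to an offspring = 0.5 (one parent–offspring link: r = (1/2)^1 = 1/2).
Hamilton's rule: n·r·B > C  ⇒  n > C/(r·B) = 1/(0.5·0.293) = 6.826.
The smallest integer exceeding 6.826 is 7.

7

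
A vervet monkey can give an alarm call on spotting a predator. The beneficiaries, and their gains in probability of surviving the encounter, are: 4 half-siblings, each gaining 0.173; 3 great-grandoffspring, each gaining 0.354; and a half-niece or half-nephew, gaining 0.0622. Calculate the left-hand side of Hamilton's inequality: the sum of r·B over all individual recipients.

r to a half-sibling = 0.25 (half-sibs share one parent — one path of length 2: r = (1/2)^2 = 1/4).
r to a great-grandoffspring = 0.125 (three parent–offspring links: r = (1/2)^3 = 1/8).
r to a half-niece or half-nephew = 1/8 (half-aunt/uncle↔niece/nephew: one path of length 3: r = (1/2)^3 = 1/8).
Summing one r·B term per recipient: 4·0.25·0.173 + 3·0.125·0.354 + 1·0.125·0.0622 = 0.313525.

0.313525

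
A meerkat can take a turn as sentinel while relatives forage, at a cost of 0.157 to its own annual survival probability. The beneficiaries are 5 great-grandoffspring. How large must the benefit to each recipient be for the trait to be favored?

0.2512

r to a great-grandoffspring = 0.125 (three parent–offspring links: r = (1/2)^3 = 1/8).
Hamilton's rule with n recipients of equal r: n·r·B > C, so B > C/(n·r) = 0.157/(5·0.125) = 0.2512.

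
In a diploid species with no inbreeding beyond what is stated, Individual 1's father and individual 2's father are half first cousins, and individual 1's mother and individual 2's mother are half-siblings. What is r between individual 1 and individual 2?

Relatedness sums over independent paths through distinct common ancestors.
Individual 1 and individual 2 are related in two ways: half second cousins through their fathers (r = 1/64) and half first cousins through their mothers (r = 1/16).
r = 1/64 + 1/16 = 0.078125.

0.078125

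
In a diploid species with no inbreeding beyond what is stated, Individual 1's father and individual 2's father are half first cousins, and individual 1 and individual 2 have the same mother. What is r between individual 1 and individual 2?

Wright's path rule: contributions from independent ancestry routes add.
Individual 1 and individual 2 are related in two ways: half second cousins through their fathers (r = 1/64) and half-sibs through their shared mother (r = 1/4).
r = 1/64 + 1/4 = 0.265625.

0.265625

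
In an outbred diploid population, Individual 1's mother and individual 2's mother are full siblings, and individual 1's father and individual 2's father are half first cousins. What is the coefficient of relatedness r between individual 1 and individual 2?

0.140625

Relatedness sums over independent paths through distinct common ancestors.
Individual 1 and individual 2 are related in two ways: first cousins through their mothers (r = 1/8) and half second cousins through their fathers (r = 1/64).
r = 1/8 + 1/64 = 0.140625.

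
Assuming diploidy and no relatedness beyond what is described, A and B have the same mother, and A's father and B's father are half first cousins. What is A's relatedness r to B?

Independent pedigree routes through distinct common ancestors add.
A and B are related in two ways: half-sibs through their shared mother (r = 1/4) and half second cousins through their fathers (r = 1/64).
r = 1/4 + 1/64 = 0.265625.

0.265625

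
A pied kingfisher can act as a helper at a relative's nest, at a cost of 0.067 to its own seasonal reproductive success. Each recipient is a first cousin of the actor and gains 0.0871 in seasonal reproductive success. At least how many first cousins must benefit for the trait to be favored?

7

r to a first cousin = 0.125 (first cousins share one grandparent pair — two paths of length 4: r = 2·(1/2)^4 = 1/8).
Hamilton's rule: n·r·B > C  ⇒  n > C/(r·B) = 0.067/(0.125·0.0871) = 6.154.
The smallest integer exceeding 6.154 is 7.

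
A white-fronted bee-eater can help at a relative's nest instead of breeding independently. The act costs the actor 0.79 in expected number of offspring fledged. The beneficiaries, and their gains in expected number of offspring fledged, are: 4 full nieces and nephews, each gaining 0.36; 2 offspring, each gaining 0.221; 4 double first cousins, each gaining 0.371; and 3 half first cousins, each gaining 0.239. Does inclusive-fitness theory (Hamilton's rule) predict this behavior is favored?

Yes

Hamilton's rule: the trait is favored when the sum of r·B over every recipient exceeds the actor's cost C.
r to a full niece or nephew = 0.25 (full aunt/uncle↔niece/nephew: two paths of length 3 through the shared grandparent pair: r = 2·(1/2)^3 = 1/4).
r to an offspring = 1/2 (one parent–offspring link: r = (1/2)^1 = 1/2).
r to a double first cousin = 1/4 (double first cousins share both grandparent pairs — four paths of length 4: r = 4·(1/2)^4 = 1/4).
r to a half first cousin = 1/16 (half first cousins share one grandparent — one path of length 4: r = (1/2)^4 = 1/16).
Summing one r·B term per recipient: 4·0.25·0.36 + 2·0.5·0.221 + 4·0.25·0.371 + 3·0.0625·0.239 = 0.9968125.
0.9968125 > 0.79: the indirect benefit exceeds the cost.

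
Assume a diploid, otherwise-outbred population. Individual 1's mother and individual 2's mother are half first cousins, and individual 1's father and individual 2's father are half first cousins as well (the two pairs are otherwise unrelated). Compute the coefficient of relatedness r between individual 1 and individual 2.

0.03125

Relatedness sums over independent paths through distinct common ancestors.
Individual 1 and individual 2 are related in two ways: half second cousins through their mothers (r = 1/64) and half second cousins through their fathers (r = 1/64).
r = 1/64 + 1/64 = 0.03125.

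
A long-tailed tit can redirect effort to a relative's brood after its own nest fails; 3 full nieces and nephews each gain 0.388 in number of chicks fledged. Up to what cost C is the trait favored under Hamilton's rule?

0.291

r to a full niece or nephew = 1/4 (full aunt/uncle↔niece/nephew: two paths of length 3 through the shared grandparent pair: r = 2·(1/2)^3 = 1/4).
Hamilton's rule: n·r·B > C, so the trait is favored while C < n·r·B = 3·0.25·0.388 = 0.291.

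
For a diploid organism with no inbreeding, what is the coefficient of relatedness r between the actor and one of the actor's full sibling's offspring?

0.25

Each parent–offspring link contributes a factor of 1/2, and independent paths through distinct common ancestors add.
Full aunt/uncle↔niece/nephew: two paths of length 3 through the shared grandparent pair: r = 2·(1/2)^3 = 1/4.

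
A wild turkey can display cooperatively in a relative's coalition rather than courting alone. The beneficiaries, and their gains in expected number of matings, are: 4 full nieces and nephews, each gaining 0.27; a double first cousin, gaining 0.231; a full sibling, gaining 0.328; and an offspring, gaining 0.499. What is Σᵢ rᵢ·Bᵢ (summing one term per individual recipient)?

0.74125

r to a full niece or nephew = 0.25 (full aunt/uncle↔niece/nephew: two paths of length 3 through the shared grandparent pair: r = 2·(1/2)^3 = 1/4).
r to a double first cousin = 0.25 (double first cousins share both grandparent pairs — four paths of length 4: r = 4·(1/2)^4 = 1/4).
r to a full sibling = 0.5 (full sibs share both parents — two paths of length 2: r = 2·(1/2)^2 = 1/2).
r to an offspring = 1/2 (one parent–offspring link: r = (1/2)^1 = 1/2).
Summing one r·B term per recipient: 4·0.25·0.27 + 1·0.25·0.231 + 1·0.5·0.328 + 1·0.5·0.499 = 0.74125.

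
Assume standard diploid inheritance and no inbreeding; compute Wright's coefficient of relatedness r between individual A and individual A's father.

0.5

Each parent–offspring link contributes a factor of 1/2, and independent paths through distinct common ancestors add.
One parent–offspring link: r = (1/2)^1 = 1/2.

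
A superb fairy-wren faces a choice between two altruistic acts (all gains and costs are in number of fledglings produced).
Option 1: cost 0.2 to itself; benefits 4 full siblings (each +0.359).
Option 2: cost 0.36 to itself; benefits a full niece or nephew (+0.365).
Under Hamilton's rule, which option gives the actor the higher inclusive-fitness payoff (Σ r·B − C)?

Option 1

Option 1: r to a full sibling = 0.5.
Option 1: Σ r·B − C = (4·0.5·0.359) − 0.2 = 0.518.
Option 2: r to a full niece or nephew = 0.25.
Option 2: Σ r·B − C = (1·0.25·0.365) − 0.36 = -0.26875.
Option 1 has the higher net inclusive-fitness payoff.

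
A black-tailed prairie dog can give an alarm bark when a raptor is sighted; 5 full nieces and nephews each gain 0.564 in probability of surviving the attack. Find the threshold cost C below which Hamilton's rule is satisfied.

0.705

r to a full niece or nephew = 0.25 (full aunt/uncle↔niece/nephew: two paths of length 3 through the shared grandparent pair: r = 2·(1/2)^3 = 1/4).
Hamilton's rule: n·r·B > C, so the trait is favored while C < n·r·B = 5·0.25·0.564 = 0.705.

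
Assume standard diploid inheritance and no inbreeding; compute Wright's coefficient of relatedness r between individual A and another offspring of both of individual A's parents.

0.5

Each parent–offspring link contributes a factor of 1/2, and independent paths through distinct common ancestors add.
Full sibs share both parents — two paths of length 2: r = 2·(1/2)^2 = 1/2.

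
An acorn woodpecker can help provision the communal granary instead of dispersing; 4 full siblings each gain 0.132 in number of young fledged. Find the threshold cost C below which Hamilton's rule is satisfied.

0.264

r to a full sibling = 0.5 (full sibs share both parents — two paths of length 2: r = 2·(1/2)^2 = 1/2).
Hamilton's rule: n·r·B > C, so the trait is favored while C < n·r·B = 4·0.5·0.132 = 0.264.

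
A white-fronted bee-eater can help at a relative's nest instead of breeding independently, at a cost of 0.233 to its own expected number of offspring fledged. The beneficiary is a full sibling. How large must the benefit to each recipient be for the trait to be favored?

r to a full sibling = 0.5 (full sibs share both parents — two paths of length 2: r = 2·(1/2)^2 = 1/2).
Hamilton's rule with n recipients of equal r: n·r·B > C, so B > C/(n·r) = 0.233/(1·0.5) = 0.466.

0.466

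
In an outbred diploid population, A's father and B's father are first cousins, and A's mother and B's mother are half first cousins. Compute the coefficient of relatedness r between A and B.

With two independent routes of shared ancestry, r is the sum of the two contributions.
A and B are related in two ways: second cousins through their fathers (r = 1/32) and half second cousins through their mothers (r = 1/64).
r = 1/32 + 1/64 = 0.046875.

0.046875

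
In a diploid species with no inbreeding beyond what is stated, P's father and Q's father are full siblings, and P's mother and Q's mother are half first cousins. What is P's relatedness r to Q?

0.140625

Wright's path rule: contributions from independent ancestry routes add.
P and Q are related in two ways: first cousins through their fathers (r = 1/8) and half second cousins through their mothers (r = 1/64).
r = 1/8 + 1/64 = 9/64 = 0.140625.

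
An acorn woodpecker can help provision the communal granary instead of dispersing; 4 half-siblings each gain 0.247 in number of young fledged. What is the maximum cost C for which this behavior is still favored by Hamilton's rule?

0.247

r to a half-sibling = 1/4 (half-sibs share one parent — one path of length 2: r = (1/2)^2 = 1/4).
Hamilton's rule: n·r·B > C, so the trait is favored while C < n·r·B = 4·0.25·0.247 = 0.247.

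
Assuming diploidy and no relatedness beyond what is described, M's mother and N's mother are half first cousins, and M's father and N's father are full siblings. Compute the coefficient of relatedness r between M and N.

0.140625

With two independent routes of shared ancestry, r is the sum of the two contributions.
M and N are related in two ways: half second cousins through their mothers (r = 1/64) and first cousins through their fathers (r = 1/8).
r = 1/64 + 1/8 = 9/64 = 0.140625.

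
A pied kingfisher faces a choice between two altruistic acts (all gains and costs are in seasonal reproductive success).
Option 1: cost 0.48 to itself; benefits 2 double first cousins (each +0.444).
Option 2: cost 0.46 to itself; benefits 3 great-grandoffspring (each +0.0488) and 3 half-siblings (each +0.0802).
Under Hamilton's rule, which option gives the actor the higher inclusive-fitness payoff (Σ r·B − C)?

Option 1

Option 1: r to a double first cousin = 0.25.
Option 1: Σ r·B − C = (2·0.25·0.444) − 0.48 = -0.258.
Option 2: r to a great-grandoffspring = 0.125.
Option 2: r to a half-sibling = 0.25.
Option 2: Σ r·B − C = (3·0.125·0.0488 + 3·0.25·0.0802) − 0.46 = -0.38155.
Option 1 has the higher net inclusive-fitness payoff.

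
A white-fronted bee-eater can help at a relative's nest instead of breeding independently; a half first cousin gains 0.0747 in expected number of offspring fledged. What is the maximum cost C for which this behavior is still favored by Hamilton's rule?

0.00466875

r to a half first cousin = 0.0625 (half first cousins share one grandparent — one path of length 4: r = (1/2)^4 = 1/16).
Hamilton's rule: n·r·B > C, so the trait is favored while C < n·r·B = 1·0.0625·0.0747 = 0.00466875.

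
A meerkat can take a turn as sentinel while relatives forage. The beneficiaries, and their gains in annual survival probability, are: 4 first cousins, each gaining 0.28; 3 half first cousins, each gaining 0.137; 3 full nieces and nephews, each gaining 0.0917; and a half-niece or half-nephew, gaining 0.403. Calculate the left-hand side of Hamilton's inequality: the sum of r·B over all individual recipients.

0.2848375

r to a first cousin = 1/8 (first cousins share one grandparent pair — two paths of length 4: r = 2·(1/2)^4 = 1/8).
r to a half first cousin = 1/16 (half first cousins share one grandparent — one path of length 4: r = (1/2)^4 = 1/16).
r to a full niece or nephew = 1/4 (full aunt/uncle↔niece/nephew: two paths of length 3 through the shared grandparent pair: r = 2·(1/2)^3 = 1/4).
r to a half-niece or half-nephew = 0.125 (half-aunt/uncle↔niece/nephew: one path of length 3: r = (1/2)^3 = 1/8).
Summing one r·B term per recipient: 4·0.125·0.28 + 3·0.0625·0.137 + 3·0.25·0.0917 + 1·0.125·0.403 = 0.2848375.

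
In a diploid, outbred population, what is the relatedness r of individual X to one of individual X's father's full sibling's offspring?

0.125

Each parent–offspring link contributes a factor of 1/2, and independent paths through distinct common ancestors add.
First cousins share one grandparent pair — two paths of length 4: r = 2·(1/2)^4 = 1/8.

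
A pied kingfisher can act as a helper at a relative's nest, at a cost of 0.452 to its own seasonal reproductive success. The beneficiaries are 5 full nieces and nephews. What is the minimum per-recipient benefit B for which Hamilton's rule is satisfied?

0.3616

r to a full niece or nephew = 0.25 (full aunt/uncle↔niece/nephew: two paths of length 3 through the shared grandparent pair: r = 2·(1/2)^3 = 1/4).
Hamilton's rule with n recipients of equal r: n·r·B > C, so B > C/(n·r) = 0.452/(5·0.25) = 0.3616.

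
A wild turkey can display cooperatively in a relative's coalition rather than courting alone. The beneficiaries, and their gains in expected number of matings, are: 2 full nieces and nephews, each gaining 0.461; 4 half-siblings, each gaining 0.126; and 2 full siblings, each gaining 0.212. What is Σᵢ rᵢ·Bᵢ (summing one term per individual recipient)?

r to a full niece or nephew = 0.25 (full aunt/uncle↔niece/nephew: two paths of length 3 through the shared grandparent pair: r = 2·(1/2)^3 = 1/4).
r to a half-sibling = 1/4 (half-sibs share one parent — one path of length 2: r = (1/2)^2 = 1/4).
r to a full sibling = 0.5 (full sibs share both parents — two paths of length 2: r = 2·(1/2)^2 = 1/2).
Summing one r·B term per recipient: 2·0.25·0.461 + 4·0.25·0.126 + 2·0.5·0.212 = 0.5685.

0.5685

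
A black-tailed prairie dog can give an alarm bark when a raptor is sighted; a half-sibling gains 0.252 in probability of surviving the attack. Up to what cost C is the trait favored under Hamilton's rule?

0.063

r to a half-sibling = 1/4 (half-sibs share one parent — one path of length 2: r = (1/2)^2 = 1/4).
Hamilton's rule: n·r·B > C, so the trait is favored while C < n·r·B = 1·0.25·0.252 = 0.063.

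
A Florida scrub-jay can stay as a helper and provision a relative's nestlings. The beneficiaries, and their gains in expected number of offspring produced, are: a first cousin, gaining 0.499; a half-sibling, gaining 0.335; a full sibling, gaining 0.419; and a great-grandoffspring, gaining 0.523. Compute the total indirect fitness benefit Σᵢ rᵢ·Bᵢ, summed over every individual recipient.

0.421

r to a first cousin = 1/8 (first cousins share one grandparent pair — two paths of length 4: r = 2·(1/2)^4 = 1/8).
r to a half-sibling = 1/4 (half-sibs share one parent — one path of length 2: r = (1/2)^2 = 1/4).
r to a full sibling = 1/2 (full sibs share both parents — two paths of length 2: r = 2·(1/2)^2 = 1/2).
r to a great-grandoffspring = 0.125 (three parent–offspring links: r = (1/2)^3 = 1/8).
Summing one r·B term per recipient: 1·0.125·0.499 + 1·0.25·0.335 + 1·0.5·0.419 + 1·0.125·0.523 = 0.421.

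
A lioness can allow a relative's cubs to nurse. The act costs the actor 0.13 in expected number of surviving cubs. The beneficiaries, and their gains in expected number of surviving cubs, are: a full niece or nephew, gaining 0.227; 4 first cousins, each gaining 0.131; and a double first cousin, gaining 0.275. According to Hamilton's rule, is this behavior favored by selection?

Hamilton's rule: the trait is favored when the sum of r·B over every recipient exceeds the actor's cost C.
r to a full niece or nephew = 1/4 (full aunt/uncle↔niece/nephew: two paths of length 3 through the shared grandparent pair: r = 2·(1/2)^3 = 1/4).
r to a first cousin = 0.125 (first cousins share one grandparent pair — two paths of length 4: r = 2·(1/2)^4 = 1/8).
r to a double first cousin = 1/4 (double first cousins share both grandparent pairs — four paths of length 4: r = 4·(1/2)^4 = 1/4).
Summing one r·B term per recipient: 1·0.25·0.227 + 4·0.125·0.131 + 1·0.25·0.275 = 0.191.
0.191 > 0.13: the indirect benefit exceeds the cost.

Yes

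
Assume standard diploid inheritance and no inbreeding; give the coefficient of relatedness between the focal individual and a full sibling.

Each parent–offspring link contributes a factor of 1/2, and independent paths through distinct common ancestors add.
Full sibs share both parents — two paths of length 2: r = 2·(1/2)^2 = 1/2.

0.5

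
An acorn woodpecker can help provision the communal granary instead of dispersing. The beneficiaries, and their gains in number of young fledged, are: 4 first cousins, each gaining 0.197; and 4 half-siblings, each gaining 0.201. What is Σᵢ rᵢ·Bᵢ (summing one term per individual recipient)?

r to a first cousin = 0.125 (first cousins share one grandparent pair — two paths of length 4: r = 2·(1/2)^4 = 1/8).
r to a half-sibling = 1/4 (half-sibs share one parent — one path of length 2: r = (1/2)^2 = 1/4).
Summing one r·B term per recipient: 4·0.125·0.197 + 4·0.25·0.201 = 0.2995.

0.2995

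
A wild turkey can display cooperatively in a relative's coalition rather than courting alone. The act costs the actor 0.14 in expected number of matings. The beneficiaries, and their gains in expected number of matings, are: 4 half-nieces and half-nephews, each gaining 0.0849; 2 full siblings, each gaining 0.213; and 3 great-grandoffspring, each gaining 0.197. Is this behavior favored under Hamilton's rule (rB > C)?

Hamilton's rule: the trait is favored when the sum of r·B over every recipient exceeds the actor's cost C.
r to a half-niece or half-nephew = 1/8 (half-aunt/uncle↔niece/nephew: one path of length 3: r = (1/2)^3 = 1/8).
r to a full sibling = 0.5 (full sibs share both parents — two paths of length 2: r = 2·(1/2)^2 = 1/2).
r to a great-grandoffspring = 1/8 (three parent–offspring links: r = (1/2)^3 = 1/8).
Summing one r·B term per recipient: 4·0.125·0.0849 + 2·0.5·0.213 + 3·0.125·0.197 = 0.329325.
0.329325 > 0.14: the indirect benefit exceeds the cost.

Yes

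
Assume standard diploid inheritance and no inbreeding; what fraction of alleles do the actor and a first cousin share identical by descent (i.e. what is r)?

0.125

Each parent–offspring link contributes a factor of 1/2, and independent paths through distinct common ancestors add.
First cousins share one grandparent pair — two paths of length 4: r = 2·(1/2)^4 = 1/8.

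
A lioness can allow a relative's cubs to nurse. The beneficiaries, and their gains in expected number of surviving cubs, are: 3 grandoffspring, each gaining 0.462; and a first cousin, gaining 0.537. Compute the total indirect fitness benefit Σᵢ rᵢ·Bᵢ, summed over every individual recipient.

r to a grandoffspring = 0.25 (two parent–offspring links: r = (1/2)^2 = 1/4).
r to a first cousin = 1/8 (first cousins share one grandparent pair — two paths of length 4: r = 2·(1/2)^4 = 1/8).
Summing one r·B term per recipient: 3·0.25·0.462 + 1·0.125·0.537 = 0.413625.

0.413625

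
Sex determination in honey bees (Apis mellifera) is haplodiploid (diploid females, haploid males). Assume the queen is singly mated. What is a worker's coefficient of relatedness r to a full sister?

0.75

Haplodiploid full sisters inherit their father's entire haploid genome identically (contributing 1/2) and on average half of their mother's contribution (1/2 · 1/2 = 1/4); r = 1/2 + 1/4 = 3/4.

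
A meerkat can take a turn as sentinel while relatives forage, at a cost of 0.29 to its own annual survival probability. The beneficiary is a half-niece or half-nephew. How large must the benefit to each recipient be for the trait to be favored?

r to a half-niece or half-nephew = 0.125 (half-aunt/uncle↔niece/nephew: one path of length 3: r = (1/2)^3 = 1/8).
Hamilton's rule with n recipients of equal r: n·r·B > C, so B > C/(n·r) = 0.29/(1·0.125) = 2.32.

2.32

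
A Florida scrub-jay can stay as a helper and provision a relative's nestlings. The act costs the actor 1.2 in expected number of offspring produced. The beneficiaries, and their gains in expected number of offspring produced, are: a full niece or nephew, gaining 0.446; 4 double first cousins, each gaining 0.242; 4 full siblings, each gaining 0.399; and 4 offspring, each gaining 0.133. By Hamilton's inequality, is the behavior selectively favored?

Yes

Hamilton's rule: the trait is favored when the sum of r·B over every recipient exceeds the actor's cost C.
r to a full niece or nephew = 0.25 (full aunt/uncle↔niece/nephew: two paths of length 3 through the shared grandparent pair: r = 2·(1/2)^3 = 1/4).
r to a double first cousin = 1/4 (double first cousins share both grandparent pairs — four paths of length 4: r = 4·(1/2)^4 = 1/4).
r to a full sibling = 0.5 (full sibs share both parents — two paths of length 2: r = 2·(1/2)^2 = 1/2).
r to an offspring = 1/2 (one parent–offspring link: r = (1/2)^1 = 1/2).
Summing one r·B term per recipient: 1·0.25·0.446 + 4·0.25·0.242 + 4·0.5·0.399 + 4·0.5·0.133 = 1.4175.
1.4175 > 1.2: the indirect benefit exceeds the cost.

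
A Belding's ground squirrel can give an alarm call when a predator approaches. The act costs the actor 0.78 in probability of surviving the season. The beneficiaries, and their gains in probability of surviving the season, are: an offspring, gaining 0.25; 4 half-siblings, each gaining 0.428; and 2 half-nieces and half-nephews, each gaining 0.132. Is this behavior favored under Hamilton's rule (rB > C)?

Hamilton's rule: the trait is favored when the sum of r·B over every recipient exceeds the actor's cost C.
r to an offspring = 1/2 (one parent–offspring link: r = (1/2)^1 = 1/2).
r to a half-sibling = 0.25 (half-sibs share one parent — one path of length 2: r = (1/2)^2 = 1/4).
r to a half-niece or half-nephew = 1/8 (half-aunt/uncle↔niece/nephew: one path of length 3: r = (1/2)^3 = 1/8).
Summing one r·B term per recipient: 1·0.5·0.25 + 4·0.25·0.428 + 2·0.125·0.132 = 0.586.
0.586 < 0.78: the indirect benefit is less than the cost.

No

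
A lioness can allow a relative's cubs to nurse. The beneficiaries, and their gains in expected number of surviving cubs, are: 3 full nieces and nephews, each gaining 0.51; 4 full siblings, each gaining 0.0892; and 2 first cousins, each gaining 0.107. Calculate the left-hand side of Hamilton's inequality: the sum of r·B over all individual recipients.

r to a full niece or nephew = 0.25 (full aunt/uncle↔niece/nephew: two paths of length 3 through the shared grandparent pair: r = 2·(1/2)^3 = 1/4).
r to a full sibling = 0.5 (full sibs share both parents — two paths of length 2: r = 2·(1/2)^2 = 1/2).
r to a first cousin = 1/8 (first cousins share one grandparent pair — two paths of length 4: r = 2·(1/2)^4 = 1/8).
Summing one r·B term per recipient: 3·0.25·0.51 + 4·0.5·0.0892 + 2·0.125·0.107 = 0.58765.

0.58765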